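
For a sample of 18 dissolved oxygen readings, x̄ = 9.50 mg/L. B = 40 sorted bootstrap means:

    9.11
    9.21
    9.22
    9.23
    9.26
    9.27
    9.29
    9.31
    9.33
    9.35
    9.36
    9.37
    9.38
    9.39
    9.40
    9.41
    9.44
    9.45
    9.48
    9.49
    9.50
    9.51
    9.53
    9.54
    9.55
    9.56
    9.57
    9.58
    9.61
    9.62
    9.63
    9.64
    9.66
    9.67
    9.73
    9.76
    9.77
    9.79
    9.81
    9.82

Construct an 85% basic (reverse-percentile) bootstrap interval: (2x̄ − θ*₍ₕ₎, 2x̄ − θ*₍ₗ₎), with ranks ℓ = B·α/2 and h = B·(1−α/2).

(9.23, 9.78)

Percentile endpoints at ranks 3 and 37: θ*₍3₎ = 9.22, θ*₍37₎ = 9.77.
Basic interval reflects these around x̄:
  lower = 2 × 9.50 − 9.77 = 9.23
  upper = 2 × 9.50 − 9.22 = 9.78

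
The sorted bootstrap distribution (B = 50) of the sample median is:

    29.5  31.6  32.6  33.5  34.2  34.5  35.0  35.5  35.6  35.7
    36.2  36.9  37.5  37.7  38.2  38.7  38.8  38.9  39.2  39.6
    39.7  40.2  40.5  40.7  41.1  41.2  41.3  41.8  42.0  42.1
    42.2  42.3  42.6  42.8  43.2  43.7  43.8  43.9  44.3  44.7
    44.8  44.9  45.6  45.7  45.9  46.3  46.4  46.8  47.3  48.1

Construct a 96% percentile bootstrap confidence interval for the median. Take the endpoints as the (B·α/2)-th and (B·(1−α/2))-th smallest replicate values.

(29.5, 47.3)

α = 0.04; lower rank = 50 × 0.020 = 1; upper rank = 50 × 0.980 = 49.
The 1st smallest replicate is 29.5; the 49th is 47.3.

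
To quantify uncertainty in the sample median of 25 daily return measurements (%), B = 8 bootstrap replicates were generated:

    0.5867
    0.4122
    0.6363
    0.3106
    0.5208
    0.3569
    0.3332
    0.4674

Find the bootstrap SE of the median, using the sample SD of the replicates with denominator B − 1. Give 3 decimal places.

Bootstrap SE is the standard deviation of the 8 replicate medians.
Mean of replicates: (0.5867 + 0.4122 + 0.6363 + 0.3106 + 0.5208 + 0.3569 + 0.3332 + 0.4674) / 8 = 3.62410 / 8 = 0.45301
Sum of squared deviations: (+0.13369)² + (−0.04081)² + (+0.18329)² + (−0.14241)² + (+0.06779)² + (−0.09611)² + (−0.11981)² + (+0.01439)² = 0.10181
Variance = 0.10181 / 7 = 0.01454
SE* = √0.01454

SE* = 0.121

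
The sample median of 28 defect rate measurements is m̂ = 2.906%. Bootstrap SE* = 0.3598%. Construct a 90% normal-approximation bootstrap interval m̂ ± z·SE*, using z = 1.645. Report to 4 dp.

(2.3141, 3.4979)

Margin = 1.645 × 0.3598 = 0.59187
Interval: 2.906 ± 0.59187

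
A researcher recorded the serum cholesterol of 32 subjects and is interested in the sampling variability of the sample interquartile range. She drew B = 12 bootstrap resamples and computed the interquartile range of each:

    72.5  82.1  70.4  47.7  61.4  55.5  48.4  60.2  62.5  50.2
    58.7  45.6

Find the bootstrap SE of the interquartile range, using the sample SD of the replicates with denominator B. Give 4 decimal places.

SE* = 10.6862

Bootstrap SE is the standard deviation of the 12 replicate interquartile ranges.
Mean of replicates: (72.5 + 82.1 + 70.4 + 47.7 + 61.4 + 55.5 + 48.4 + 60.2 + 62.5 + 50.2 + 58.7 + 45.6) / 12 = 715.20000 / 12 = 59.60000
Sum of squared deviations: (+12.90000)² + (+22.50000)² + (+10.80000)² + (−11.90000)² + (+1.80000)² + (−4.10000)² + (−11.20000)² + (+0.60000)² + (+2.90000)² + (−9.40000)² + (−0.90000)² + (−14.00000)² = 1370.34000
Variance = 1370.34000 / 12 = 114.19500
SE* = √114.19500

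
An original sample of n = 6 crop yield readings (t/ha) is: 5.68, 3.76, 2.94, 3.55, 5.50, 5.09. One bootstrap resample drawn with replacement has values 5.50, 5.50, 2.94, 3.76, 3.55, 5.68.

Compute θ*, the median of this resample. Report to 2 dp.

Sorted: 2.94, 3.55, 3.76, 5.50, 5.50, 5.68
Median = average of the two middle values = 4.63

θ* = 4.63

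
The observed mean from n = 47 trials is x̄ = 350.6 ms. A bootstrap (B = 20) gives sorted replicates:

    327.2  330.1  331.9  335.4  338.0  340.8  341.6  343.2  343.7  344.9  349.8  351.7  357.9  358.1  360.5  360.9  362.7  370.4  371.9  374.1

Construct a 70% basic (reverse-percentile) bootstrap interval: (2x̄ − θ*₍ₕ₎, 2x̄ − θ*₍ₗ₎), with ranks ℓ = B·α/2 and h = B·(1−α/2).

Percentile endpoints at ranks 3 and 17: θ*₍3₎ = 331.9, θ*₍17₎ = 362.7.
Basic interval reflects these around x̄:
  lower = 2 × 350.6 − 362.7 = 338.5
  upper = 2 × 350.6 − 331.9 = 369.3

(338.5, 369.3)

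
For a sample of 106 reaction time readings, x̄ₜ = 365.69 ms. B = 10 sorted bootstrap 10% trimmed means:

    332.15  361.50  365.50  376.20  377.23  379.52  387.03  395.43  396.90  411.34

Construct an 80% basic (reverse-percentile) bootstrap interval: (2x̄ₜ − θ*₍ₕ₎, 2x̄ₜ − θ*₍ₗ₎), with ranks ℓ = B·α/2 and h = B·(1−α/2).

Percentile endpoints at ranks 1 and 9: θ*₍1₎ = 332.15, θ*₍9₎ = 396.90.
Basic interval reflects these around x̄ₜ:
  lower = 2 × 365.69 − 396.90 = 334.48
  upper = 2 × 365.69 − 332.15 = 399.23

(334.48, 399.23)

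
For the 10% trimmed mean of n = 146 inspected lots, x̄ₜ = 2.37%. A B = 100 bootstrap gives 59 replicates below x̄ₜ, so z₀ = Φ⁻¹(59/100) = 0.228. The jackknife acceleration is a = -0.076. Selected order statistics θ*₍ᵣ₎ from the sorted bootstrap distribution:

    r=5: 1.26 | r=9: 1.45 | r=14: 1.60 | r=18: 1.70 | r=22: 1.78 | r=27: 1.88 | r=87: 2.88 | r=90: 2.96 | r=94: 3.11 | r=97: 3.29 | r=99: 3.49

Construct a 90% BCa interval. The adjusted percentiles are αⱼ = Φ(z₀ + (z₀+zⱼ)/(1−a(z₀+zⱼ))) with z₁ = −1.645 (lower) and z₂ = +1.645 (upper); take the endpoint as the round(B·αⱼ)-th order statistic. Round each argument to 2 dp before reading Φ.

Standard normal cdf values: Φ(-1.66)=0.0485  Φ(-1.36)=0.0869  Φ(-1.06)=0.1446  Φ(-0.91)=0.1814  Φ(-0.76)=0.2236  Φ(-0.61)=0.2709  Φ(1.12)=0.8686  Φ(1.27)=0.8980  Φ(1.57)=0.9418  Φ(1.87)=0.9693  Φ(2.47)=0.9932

(1.45, 3.29)

Lower: z₀ + z₁ = 0.228 + (-1.645) = -1.417; 1 − a(z₀+z₁) = 1 − (-0.076)(-1.417) = 0.8923; argument = 0.228 + (-1.417)/0.8923 = -1.3600 → -1.36.
α₁ = Φ(-1.36) = 0.0869; rank = round(100 × 0.0869) = 9; θ*₍9₎ = 1.45.
Upper: z₀ + z₂ = 1.873; 1 − a(z₀+z₂) = 1.1423; argument = 1.8676 → 1.87; α₂ = 0.9693; rank = 97; θ*₍97₎ = 3.29.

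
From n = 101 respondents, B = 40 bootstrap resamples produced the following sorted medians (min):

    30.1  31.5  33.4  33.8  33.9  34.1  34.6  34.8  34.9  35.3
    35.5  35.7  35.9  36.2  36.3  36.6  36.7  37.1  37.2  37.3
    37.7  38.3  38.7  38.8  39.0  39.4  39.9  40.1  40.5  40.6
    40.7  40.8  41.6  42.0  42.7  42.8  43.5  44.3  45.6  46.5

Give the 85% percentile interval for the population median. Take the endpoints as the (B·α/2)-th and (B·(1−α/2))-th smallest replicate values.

(33.4, 43.5)

α = 0.15; lower rank = 40 × 0.075 = 3; upper rank = 40 × 0.925 = 37.
The 3rd smallest replicate is 33.4; the 37th is 43.5.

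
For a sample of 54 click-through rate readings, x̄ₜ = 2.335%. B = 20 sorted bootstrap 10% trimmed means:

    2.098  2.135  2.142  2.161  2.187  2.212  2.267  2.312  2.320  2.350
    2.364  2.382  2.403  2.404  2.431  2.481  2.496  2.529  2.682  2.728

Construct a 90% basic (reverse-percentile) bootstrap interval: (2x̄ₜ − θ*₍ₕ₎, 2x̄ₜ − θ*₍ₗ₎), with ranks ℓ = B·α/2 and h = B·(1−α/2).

(1.988, 2.572)

Percentile endpoints at ranks 1 and 19: θ*₍1₎ = 2.098, θ*₍19₎ = 2.682.
Basic interval reflects these around x̄ₜ:
  lower = 2 × 2.335 − 2.682 = 1.988
  upper = 2 × 2.335 − 2.098 = 2.572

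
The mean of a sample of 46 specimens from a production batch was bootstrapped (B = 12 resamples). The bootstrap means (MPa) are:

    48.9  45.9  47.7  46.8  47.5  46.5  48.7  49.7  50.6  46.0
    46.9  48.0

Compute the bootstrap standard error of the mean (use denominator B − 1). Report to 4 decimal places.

SE* = 1.4755

Bootstrap SE is the standard deviation of the 12 replicate means.
Mean of replicates: (48.9 + 45.9 + 47.7 + 46.8 + 47.5 + 46.5 + 48.7 + 49.7 + 50.6 + 46.0 + 46.9 + 48.0) / 12 = 573.20000 / 12 = 47.76667
Sum of squared deviations: (+1.13333)² + (−1.86667)² + (−0.06667)² + (−0.96667)² + (−0.26667)² + (−1.26667)² + (+0.93333)² + (+1.93333)² + (+2.83333)² + (−1.76667)² + (−0.86667)² + (+0.23333)² = 23.94667
Variance = 23.94667 / 11 = 2.17697
SE* = √2.17697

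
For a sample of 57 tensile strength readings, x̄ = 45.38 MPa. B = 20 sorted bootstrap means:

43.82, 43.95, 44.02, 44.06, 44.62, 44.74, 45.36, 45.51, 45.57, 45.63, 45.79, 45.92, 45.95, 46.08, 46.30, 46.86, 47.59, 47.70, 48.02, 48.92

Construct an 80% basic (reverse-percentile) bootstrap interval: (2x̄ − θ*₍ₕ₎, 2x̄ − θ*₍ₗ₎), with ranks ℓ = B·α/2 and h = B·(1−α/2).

Percentile endpoints at ranks 2 and 18: θ*₍2₎ = 43.95, θ*₍18₎ = 47.70.
Basic interval reflects these around x̄:
  lower = 2 × 45.38 − 47.70 = 43.06
  upper = 2 × 45.38 − 43.95 = 46.81

(43.06, 46.81)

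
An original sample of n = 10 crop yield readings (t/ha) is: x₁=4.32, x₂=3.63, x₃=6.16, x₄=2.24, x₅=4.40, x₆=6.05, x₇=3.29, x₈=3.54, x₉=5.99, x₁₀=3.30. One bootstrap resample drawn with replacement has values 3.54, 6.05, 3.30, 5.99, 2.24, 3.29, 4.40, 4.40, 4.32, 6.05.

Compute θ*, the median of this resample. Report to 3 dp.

θ* = 4.360

Sorted: 2.24, 3.29, 3.30, 3.54, 4.32, 4.40, 4.40, 5.99, 6.05, 6.05
Median = average of the two middle values = 4.360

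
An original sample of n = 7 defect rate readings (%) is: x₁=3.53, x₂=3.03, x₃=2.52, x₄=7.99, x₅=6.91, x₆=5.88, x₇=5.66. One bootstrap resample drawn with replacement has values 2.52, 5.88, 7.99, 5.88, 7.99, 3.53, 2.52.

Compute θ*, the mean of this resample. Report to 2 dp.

θ* = 5.19

Mean = (2.52 + 5.88 + 7.99 + 5.88 + 7.99 + 3.53 + 2.52) / 7 = 36.310 / 7 = 5.19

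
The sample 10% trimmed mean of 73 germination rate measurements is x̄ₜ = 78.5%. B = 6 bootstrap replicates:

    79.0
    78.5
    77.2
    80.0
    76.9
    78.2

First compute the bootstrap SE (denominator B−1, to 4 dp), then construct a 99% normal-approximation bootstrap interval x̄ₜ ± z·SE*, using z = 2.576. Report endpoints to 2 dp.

Mean of replicates = 78.3000; sum of squared deviations = 6.6000; SE* = √(6.6000/5) = 1.1489
Margin = 2.576 × 1.1489 = 2.960
Interval: 78.5 ± 2.960

(75.54, 81.46)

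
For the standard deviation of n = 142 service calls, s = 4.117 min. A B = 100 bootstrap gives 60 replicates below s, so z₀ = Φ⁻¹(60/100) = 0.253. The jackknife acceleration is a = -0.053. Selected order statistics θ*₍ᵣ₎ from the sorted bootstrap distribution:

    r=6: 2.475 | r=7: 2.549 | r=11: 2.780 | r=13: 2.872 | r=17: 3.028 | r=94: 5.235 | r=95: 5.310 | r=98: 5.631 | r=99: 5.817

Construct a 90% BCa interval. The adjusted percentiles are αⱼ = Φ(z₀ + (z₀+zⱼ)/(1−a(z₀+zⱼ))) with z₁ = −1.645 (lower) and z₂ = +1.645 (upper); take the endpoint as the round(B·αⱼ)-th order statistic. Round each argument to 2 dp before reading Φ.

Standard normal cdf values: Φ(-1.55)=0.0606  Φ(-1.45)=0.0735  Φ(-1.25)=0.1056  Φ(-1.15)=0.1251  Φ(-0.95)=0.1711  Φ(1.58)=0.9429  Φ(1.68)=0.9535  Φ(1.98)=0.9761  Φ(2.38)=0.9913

(2.780, 5.631)

Lower: z₀ + z₁ = 0.253 + (-1.645) = -1.392; 1 − a(z₀+z₁) = 1 − (-0.053)(-1.392) = 0.9262; argument = 0.253 + (-1.392)/0.9262 = -1.2499 → -1.25.
α₁ = Φ(-1.25) = 0.1056; rank = round(100 × 0.1056) = 11; θ*₍11₎ = 2.780.
Upper: z₀ + z₂ = 1.898; 1 − a(z₀+z₂) = 1.1006; argument = 1.9775 → 1.98; α₂ = 0.9761; rank = 98; θ*₍98₎ = 5.631.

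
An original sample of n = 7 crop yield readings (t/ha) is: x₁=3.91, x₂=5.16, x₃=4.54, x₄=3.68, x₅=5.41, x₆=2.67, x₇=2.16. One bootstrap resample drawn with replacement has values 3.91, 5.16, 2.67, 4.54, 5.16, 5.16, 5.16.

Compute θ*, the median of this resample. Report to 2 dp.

Sorted: 2.67, 3.91, 4.54, 5.16, 5.16, 5.16, 5.16
Median = middle value = 5.16

θ* = 5.16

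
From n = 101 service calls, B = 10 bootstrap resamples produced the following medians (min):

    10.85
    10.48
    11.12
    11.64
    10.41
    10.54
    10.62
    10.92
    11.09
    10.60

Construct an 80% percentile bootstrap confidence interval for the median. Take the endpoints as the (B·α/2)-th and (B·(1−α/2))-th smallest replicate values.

Sorted replicates: 10.41, 10.48, 10.54, 10.60, 10.62, 10.85, 10.92, 11.09, 11.12, 11.64
α = 0.20; lower rank = 10 × 0.100 = 1; upper rank = 10 × 0.900 = 9.
The 1st smallest replicate is 10.41; the 9th is 11.12.

(10.41, 11.12)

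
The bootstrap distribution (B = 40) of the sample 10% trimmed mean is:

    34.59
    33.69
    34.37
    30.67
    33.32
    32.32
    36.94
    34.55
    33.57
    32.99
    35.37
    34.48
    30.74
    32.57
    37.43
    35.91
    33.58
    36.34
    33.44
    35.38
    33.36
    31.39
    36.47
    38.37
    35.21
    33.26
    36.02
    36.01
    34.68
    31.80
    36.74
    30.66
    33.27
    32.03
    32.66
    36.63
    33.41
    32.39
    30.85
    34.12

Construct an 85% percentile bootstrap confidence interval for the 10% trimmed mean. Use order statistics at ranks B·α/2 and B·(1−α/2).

Sorted replicates: 30.66, 30.67, 30.74, 30.85, 31.39, 31.80, 32.03, 32.32, 32.39, 32.57, 32.66, 32.99, 33.26, 33.27, 33.32, 33.36, 33.41, 33.44, 33.57, 33.58, 33.69, 34.12, 34.37, 34.48, 34.55, 34.59, 34.68, 35.21, 35.37, 35.38, 35.91, 36.01, 36.02, 36.34, 36.47, 36.63, 36.74, 36.94, 37.43, 38.37
α = 0.15; lower rank = 40 × 0.075 = 3; upper rank = 40 × 0.925 = 37.
The 3rd smallest replicate is 30.74; the 37th is 36.74.

(30.74, 36.74)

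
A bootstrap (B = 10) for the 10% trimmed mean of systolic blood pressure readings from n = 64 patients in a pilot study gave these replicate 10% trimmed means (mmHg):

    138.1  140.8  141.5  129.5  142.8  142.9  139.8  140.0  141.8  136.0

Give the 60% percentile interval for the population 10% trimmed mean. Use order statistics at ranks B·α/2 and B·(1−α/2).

(136.0, 141.8)

Sorted replicates: 129.5, 136.0, 138.1, 139.8, 140.0, 140.8, 141.5, 141.8, 142.8, 142.9
α = 0.40; lower rank = 10 × 0.200 = 2; upper rank = 10 × 0.800 = 8.
The 2nd smallest replicate is 136.0; the 8th is 141.8.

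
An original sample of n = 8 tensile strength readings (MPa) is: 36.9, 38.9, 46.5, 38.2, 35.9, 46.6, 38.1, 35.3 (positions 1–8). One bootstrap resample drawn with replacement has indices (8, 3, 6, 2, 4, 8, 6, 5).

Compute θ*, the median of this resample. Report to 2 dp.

Resample values: 35.3, 46.5, 46.6, 38.9, 38.2, 35.3, 46.6, 35.9.
Sorted: 35.3, 35.3, 35.9, 38.2, 38.9, 46.5, 46.6, 46.6
Median = average of the two middle values = 38.55

θ* = 38.55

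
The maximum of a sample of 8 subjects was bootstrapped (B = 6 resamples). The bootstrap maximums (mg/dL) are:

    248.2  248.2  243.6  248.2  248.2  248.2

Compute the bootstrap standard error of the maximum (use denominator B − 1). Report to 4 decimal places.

SE* = 1.8779

Bootstrap SE is the standard deviation of the 6 replicate maximums.
Mean of replicates: (248.2 + 248.2 + 243.6 + 248.2 + 248.2 + 248.2) / 6 = 1484.60000 / 6 = 247.43333
Sum of squared deviations: (+0.76667)² + (+0.76667)² + (−3.83333)² + (+0.76667)² + (+0.76667)² + (+0.76667)² = 17.63333
Variance = 17.63333 / 5 = 3.52667
SE* = √3.52667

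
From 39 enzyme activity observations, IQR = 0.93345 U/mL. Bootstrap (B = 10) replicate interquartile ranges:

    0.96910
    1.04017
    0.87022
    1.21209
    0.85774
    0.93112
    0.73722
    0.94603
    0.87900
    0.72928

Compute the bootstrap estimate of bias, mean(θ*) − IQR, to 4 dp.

mean(θ*) = (0.96910 + 1.04017 + 0.87022 + 1.21209 + 0.85774 + 0.93112 + 0.73722 + 0.94603 + 0.87900 + 0.72928) / 10 = 0.917197
bias = 0.917197 − 0.93345

bias = −0.0163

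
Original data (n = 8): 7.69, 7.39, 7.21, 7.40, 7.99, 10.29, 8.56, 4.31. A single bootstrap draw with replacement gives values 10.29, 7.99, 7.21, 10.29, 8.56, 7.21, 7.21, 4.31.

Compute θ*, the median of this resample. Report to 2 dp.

Sorted: 4.31, 7.21, 7.21, 7.21, 7.99, 8.56, 10.29, 10.29
Median = average of the two middle values = 7.60

θ* = 7.60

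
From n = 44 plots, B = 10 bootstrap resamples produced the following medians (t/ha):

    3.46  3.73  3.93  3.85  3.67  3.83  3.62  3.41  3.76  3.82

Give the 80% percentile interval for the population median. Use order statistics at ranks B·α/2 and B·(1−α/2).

(3.41, 3.85)

Sorted replicates: 3.41, 3.46, 3.62, 3.67, 3.73, 3.76, 3.82, 3.83, 3.85, 3.93
α = 0.20; lower rank = 10 × 0.100 = 1; upper rank = 10 × 0.900 = 9.
The 1st smallest replicate is 3.41; the 9th is 3.85.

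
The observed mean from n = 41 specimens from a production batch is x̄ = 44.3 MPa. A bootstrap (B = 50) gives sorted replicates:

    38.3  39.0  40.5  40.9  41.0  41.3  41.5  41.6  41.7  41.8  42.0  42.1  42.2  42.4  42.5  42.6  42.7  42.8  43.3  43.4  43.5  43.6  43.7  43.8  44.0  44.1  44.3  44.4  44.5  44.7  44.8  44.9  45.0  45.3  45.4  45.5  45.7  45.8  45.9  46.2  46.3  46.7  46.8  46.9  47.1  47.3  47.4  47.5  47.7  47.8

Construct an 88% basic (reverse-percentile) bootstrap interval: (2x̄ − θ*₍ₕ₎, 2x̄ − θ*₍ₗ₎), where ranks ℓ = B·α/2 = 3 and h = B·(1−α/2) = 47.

(41.2, 48.1)

Percentile endpoints at ranks 3 and 47: θ*₍3₎ = 40.5, θ*₍47₎ = 47.4.
Basic interval reflects these around x̄:
  lower = 2 × 44.3 − 47.4 = 41.2
  upper = 2 × 44.3 − 40.5 = 48.1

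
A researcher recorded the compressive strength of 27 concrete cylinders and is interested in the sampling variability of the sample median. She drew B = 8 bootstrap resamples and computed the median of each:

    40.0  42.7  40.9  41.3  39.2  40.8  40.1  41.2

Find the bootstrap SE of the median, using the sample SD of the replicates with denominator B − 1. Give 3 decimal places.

Bootstrap SE is the standard deviation of the 8 replicate medians.
Mean of replicates: (40.0 + 42.7 + 40.9 + 41.3 + 39.2 + 40.8 + 40.1 + 41.2) / 8 = 326.2000 / 8 = 40.7750
Sum of squared deviations: (−0.7750)² + (+1.9250)² + (+0.1250)² + (+0.5250)² + (−1.5750)² + (+0.0250)² + (−0.6750)² + (+0.4250)² = 7.7150
Variance = 7.7150 / 7 = 1.1021
SE* = √1.1021

SE* = 1.050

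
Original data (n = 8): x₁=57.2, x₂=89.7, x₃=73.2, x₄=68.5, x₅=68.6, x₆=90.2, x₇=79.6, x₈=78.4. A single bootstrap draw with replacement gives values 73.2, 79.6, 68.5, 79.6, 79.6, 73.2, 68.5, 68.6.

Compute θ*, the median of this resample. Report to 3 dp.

θ* = 73.200

Sorted: 68.5, 68.5, 68.6, 73.2, 73.2, 79.6, 79.6, 79.6
Median = average of the two middle values = 73.200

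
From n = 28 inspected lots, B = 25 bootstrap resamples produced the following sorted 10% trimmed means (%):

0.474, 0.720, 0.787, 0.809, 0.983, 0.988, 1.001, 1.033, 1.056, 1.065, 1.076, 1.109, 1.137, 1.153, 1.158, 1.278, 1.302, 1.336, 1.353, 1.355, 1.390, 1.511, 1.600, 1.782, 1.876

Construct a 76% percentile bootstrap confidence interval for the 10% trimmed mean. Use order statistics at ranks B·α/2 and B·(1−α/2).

(0.787, 1.511)

α = 0.24; lower rank = 25 × 0.120 = 3; upper rank = 25 × 0.880 = 22.
The 3rd smallest replicate is 0.787; the 22nd is 1.511.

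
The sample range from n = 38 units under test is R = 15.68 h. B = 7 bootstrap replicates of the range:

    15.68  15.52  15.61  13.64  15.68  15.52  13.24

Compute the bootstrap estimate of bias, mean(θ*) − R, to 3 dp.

bias = −0.696

mean(θ*) = (15.68 + 15.52 + 15.61 + 13.64 + 15.68 + 15.52 + 13.24) / 7 = 14.9843
bias = 14.9843 − 15.68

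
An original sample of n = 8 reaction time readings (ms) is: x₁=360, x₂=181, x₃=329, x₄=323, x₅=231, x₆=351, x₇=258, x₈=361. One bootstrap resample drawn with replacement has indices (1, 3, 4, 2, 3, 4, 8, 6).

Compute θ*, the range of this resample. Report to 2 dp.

Resample values: 360, 329, 323, 181, 329, 323, 361, 351.
Range = 361 − 181 = 180.00

θ* = 180.00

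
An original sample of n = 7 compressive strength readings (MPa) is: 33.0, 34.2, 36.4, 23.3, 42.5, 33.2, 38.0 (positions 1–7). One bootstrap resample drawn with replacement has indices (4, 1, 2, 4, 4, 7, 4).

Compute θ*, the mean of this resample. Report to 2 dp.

θ* = 28.34

Resample values: 23.3, 33.0, 34.2, 23.3, 23.3, 38.0, 23.3.
Mean = (23.3 + 33.0 + 34.2 + 23.3 + 23.3 + 38.0 + 23.3) / 7 = 198.40 / 7 = 28.34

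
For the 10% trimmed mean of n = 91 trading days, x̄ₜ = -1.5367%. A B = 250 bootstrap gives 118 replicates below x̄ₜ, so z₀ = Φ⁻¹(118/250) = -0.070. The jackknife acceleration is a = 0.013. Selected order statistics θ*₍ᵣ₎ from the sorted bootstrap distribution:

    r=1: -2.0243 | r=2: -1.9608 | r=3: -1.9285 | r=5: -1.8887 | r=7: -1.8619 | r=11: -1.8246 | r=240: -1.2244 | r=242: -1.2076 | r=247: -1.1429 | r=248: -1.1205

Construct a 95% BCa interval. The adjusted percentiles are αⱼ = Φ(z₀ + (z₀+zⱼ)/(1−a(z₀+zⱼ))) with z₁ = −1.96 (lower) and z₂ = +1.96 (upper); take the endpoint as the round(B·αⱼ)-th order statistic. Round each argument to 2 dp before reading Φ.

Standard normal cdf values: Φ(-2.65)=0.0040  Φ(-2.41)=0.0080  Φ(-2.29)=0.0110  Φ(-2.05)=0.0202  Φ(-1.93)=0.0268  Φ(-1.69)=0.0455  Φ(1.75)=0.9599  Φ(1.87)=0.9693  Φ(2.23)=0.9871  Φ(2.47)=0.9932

Lower: z₀ + z₁ = -0.070 + (-1.960) = -2.030; 1 − a(z₀+z₁) = 1 − (0.013)(-2.030) = 1.0264; argument = -0.070 + (-2.030)/1.0264 = -2.0478 → -2.05.
α₁ = Φ(-2.05) = 0.0202; rank = round(250 × 0.0202) = 5; θ*₍5₎ = -1.8887.
Upper: z₀ + z₂ = 1.890; 1 − a(z₀+z₂) = 0.9754; argument = 1.8676 → 1.87; α₂ = 0.9693; rank = 242; θ*₍242₎ = -1.2076.

(-1.8887, -1.2076)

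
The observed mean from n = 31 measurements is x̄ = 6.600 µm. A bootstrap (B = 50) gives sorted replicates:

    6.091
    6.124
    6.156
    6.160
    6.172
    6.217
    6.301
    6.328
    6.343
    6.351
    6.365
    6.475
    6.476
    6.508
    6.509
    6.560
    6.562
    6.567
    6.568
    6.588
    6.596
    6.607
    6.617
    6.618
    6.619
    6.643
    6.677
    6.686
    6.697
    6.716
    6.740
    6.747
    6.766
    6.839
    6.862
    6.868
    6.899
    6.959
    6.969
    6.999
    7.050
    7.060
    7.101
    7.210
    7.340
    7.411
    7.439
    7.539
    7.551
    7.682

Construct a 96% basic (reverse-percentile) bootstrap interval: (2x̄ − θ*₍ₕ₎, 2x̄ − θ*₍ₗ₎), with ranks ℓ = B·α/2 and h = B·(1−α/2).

Percentile endpoints at ranks 1 and 49: θ*₍1₎ = 6.091, θ*₍49₎ = 7.551.
Basic interval reflects these around x̄:
  lower = 2 × 6.600 − 7.551 = 5.649
  upper = 2 × 6.600 − 6.091 = 7.109

(5.649, 7.109)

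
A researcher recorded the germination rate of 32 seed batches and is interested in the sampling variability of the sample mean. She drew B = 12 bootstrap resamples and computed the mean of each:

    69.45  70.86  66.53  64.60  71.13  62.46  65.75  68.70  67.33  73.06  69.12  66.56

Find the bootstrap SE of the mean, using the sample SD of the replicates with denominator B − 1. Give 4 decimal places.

SE* = 3.0062

Bootstrap SE is the standard deviation of the 12 replicate means.
Mean of replicates: (69.45 + 70.86 + 66.53 + 64.60 + 71.13 + 62.46 + 65.75 + 68.70 + 67.33 + 73.06 + 69.12 + 66.56) / 12 = 815.55000 / 12 = 67.96250
Sum of squared deviations: (+1.48750)² + (+2.89750)² + (−1.43250)² + (−3.36250)² + (+3.16750)² + (−5.50250)² + (−2.21250)² + (+0.73750)² + (−0.63250)² + (+5.09750)² + (+1.15750)² + (−1.40250)² = 99.40763
Variance = 99.40763 / 11 = 9.03706
SE* = √9.03706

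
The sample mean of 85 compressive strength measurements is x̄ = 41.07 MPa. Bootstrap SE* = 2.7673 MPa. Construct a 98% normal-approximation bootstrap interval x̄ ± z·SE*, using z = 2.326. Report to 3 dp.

(34.633, 47.507)

Margin = 2.326 × 2.7673 = 6.4367
Interval: 41.07 ± 6.4367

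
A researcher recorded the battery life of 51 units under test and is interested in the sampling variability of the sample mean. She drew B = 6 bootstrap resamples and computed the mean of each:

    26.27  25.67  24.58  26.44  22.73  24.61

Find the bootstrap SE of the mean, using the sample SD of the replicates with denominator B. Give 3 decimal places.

Bootstrap SE is the standard deviation of the 6 replicate means.
Mean of replicates: (26.27 + 25.67 + 24.58 + 26.44 + 22.73 + 24.61) / 6 = 150.3000 / 6 = 25.0500
Sum of squared deviations: (+1.2200)² + (+0.6200)² + (−0.4700)² + (+1.3900)² + (−2.3200)² + (−0.4400)² = 9.6018
Variance = 9.6018 / 6 = 1.6003
SE* = √1.6003

SE* = 1.265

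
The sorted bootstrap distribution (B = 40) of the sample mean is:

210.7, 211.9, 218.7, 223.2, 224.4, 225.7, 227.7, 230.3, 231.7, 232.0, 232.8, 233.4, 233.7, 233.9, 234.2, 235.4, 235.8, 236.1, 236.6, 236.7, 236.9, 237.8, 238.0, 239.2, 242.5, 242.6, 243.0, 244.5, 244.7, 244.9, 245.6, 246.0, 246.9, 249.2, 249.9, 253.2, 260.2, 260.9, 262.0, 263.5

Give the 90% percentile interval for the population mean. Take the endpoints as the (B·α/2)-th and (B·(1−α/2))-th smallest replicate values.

(211.9, 260.9)

α = 0.10; lower rank = 40 × 0.050 = 2; upper rank = 40 × 0.950 = 38.
The 2nd smallest replicate is 211.9; the 38th is 260.9.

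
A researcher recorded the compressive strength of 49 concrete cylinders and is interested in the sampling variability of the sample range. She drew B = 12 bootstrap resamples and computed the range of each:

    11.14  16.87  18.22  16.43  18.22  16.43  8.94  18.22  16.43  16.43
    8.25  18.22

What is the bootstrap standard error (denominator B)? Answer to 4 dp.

Bootstrap SE is the standard deviation of the 12 replicate ranges.
Mean of replicates: (11.14 + 16.87 + 18.22 + 16.43 + 18.22 + 16.43 + 8.94 + 18.22 + 16.43 + 16.43 + 8.25 + 18.22) / 12 = 183.80000 / 12 = 15.31667
Sum of squared deviations: (−4.17667)² + (+1.55333)² + (+2.90333)² + (+1.11333)² + (+2.90333)² + (+1.11333)² + (−6.37667)² + (+2.90333)² + (+1.11333)² + (+1.11333)² + (−7.06667)² + (+2.90333)² = 149.13247
Variance = 149.13247 / 12 = 12.42771
SE* = √12.42771

SE* = 3.5253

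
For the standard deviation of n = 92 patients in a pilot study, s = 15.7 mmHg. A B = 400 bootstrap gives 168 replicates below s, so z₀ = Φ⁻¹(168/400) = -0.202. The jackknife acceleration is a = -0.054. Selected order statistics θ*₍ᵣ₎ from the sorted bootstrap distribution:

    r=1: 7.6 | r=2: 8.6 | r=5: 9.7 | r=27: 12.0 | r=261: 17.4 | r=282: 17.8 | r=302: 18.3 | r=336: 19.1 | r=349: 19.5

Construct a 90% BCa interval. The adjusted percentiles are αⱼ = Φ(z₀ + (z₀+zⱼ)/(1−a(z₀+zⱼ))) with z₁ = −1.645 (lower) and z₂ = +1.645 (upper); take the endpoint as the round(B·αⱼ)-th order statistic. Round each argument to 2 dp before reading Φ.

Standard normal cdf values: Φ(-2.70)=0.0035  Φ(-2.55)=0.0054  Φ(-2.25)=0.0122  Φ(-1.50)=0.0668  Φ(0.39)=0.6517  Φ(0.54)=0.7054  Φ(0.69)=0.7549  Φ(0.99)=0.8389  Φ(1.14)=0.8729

Lower: z₀ + z₁ = -0.202 + (-1.645) = -1.847; 1 − a(z₀+z₁) = 1 − (-0.054)(-1.847) = 0.9003; argument = -0.202 + (-1.847)/0.9003 = -2.2536 → -2.25.
α₁ = Φ(-2.25) = 0.0122; rank = round(400 × 0.0122) = 5; θ*₍5₎ = 9.7.
Upper: z₀ + z₂ = 1.443; 1 − a(z₀+z₂) = 1.0779; argument = 1.1367 → 1.14; α₂ = 0.8729; rank = 349; θ*₍349₎ = 19.5.

(9.7, 19.5)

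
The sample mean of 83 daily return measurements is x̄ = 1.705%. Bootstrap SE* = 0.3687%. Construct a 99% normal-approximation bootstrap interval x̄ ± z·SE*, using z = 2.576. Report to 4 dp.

(0.7552, 2.6548)

Margin = 2.576 × 0.3687 = 0.94977
Interval: 1.705 ± 0.94977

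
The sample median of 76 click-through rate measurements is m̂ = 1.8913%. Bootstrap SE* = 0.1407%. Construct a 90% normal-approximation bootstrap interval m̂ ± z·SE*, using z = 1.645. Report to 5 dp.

Margin = 1.645 × 0.1407 = 0.231451
Interval: 1.8913 ± 0.231451

(1.65985, 2.12275)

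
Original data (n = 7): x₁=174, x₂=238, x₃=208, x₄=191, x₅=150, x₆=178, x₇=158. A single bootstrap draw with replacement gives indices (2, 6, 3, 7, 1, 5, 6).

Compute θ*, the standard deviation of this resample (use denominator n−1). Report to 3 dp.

Resample values: 238, 178, 208, 158, 174, 150, 178.
Mean = 183.4286; sum of squared deviations = 5493.7143
s² = 5493.7143 / 6 = 915.6190
s = √915.6190 = 30.259

θ* = 30.259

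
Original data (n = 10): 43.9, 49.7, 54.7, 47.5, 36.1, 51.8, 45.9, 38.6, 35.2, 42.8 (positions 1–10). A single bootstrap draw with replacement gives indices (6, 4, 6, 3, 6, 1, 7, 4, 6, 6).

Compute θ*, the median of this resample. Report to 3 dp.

θ* = 51.800

Resample values: 51.8, 47.5, 51.8, 54.7, 51.8, 43.9, 45.9, 47.5, 51.8, 51.8.
Sorted: 43.9, 45.9, 47.5, 47.5, 51.8, 51.8, 51.8, 51.8, 51.8, 54.7
Median = average of the two middle values = 51.800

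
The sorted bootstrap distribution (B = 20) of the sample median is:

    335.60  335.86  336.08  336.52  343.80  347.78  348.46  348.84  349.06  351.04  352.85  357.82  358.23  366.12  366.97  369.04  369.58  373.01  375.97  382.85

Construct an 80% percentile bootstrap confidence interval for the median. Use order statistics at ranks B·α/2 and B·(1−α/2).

(335.86, 373.01)

α = 0.20; lower rank = 20 × 0.100 = 2; upper rank = 20 × 0.900 = 18.
The 2nd smallest replicate is 335.86; the 18th is 373.01.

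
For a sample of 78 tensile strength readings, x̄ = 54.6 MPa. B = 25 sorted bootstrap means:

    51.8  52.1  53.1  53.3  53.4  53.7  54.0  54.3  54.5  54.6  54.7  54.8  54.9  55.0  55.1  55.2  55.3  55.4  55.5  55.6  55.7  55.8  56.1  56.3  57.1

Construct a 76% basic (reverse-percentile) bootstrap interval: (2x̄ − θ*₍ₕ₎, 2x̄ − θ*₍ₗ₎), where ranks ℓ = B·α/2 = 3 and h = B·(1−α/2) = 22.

Percentile endpoints at ranks 3 and 22: θ*₍3₎ = 53.1, θ*₍22₎ = 55.8.
Basic interval reflects these around x̄:
  lower = 2 × 54.6 − 55.8 = 53.4
  upper = 2 × 54.6 − 53.1 = 56.1

(53.4, 56.1)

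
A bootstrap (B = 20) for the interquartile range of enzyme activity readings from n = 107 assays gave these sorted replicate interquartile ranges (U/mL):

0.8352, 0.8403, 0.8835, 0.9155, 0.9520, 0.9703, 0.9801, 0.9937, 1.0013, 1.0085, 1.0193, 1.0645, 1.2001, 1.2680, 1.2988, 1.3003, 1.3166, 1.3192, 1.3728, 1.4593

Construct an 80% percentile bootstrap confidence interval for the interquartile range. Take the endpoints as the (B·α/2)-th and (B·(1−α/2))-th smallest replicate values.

α = 0.20; lower rank = 20 × 0.100 = 2; upper rank = 20 × 0.900 = 18.
The 2nd smallest replicate is 0.8403; the 18th is 1.3192.

(0.8403, 1.3192)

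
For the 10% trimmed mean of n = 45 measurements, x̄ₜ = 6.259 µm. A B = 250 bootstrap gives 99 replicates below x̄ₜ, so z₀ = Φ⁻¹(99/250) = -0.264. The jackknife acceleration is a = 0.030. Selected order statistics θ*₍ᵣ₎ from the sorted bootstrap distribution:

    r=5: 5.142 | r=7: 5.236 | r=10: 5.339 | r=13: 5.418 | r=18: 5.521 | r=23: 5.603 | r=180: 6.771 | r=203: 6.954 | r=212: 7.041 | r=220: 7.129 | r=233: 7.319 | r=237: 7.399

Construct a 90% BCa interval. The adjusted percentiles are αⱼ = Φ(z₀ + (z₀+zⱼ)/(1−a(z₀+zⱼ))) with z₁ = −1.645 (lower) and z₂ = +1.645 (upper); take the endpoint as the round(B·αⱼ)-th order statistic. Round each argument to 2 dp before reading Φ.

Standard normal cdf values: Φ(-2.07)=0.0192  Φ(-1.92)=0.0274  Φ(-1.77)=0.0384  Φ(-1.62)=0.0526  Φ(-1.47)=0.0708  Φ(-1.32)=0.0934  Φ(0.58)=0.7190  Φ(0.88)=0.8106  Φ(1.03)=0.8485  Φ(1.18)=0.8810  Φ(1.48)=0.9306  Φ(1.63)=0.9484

Lower: z₀ + z₁ = -0.264 + (-1.645) = -1.909; 1 − a(z₀+z₁) = 1 − (0.030)(-1.909) = 1.0573; argument = -0.264 + (-1.909)/1.0573 = -2.0696 → -2.07.
α₁ = Φ(-2.07) = 0.0192; rank = round(250 × 0.0192) = 5; θ*₍5₎ = 5.142.
Upper: z₀ + z₂ = 1.381; 1 − a(z₀+z₂) = 0.9586; argument = 1.1767 → 1.18; α₂ = 0.8810; rank = 220; θ*₍220₎ = 7.129.

(5.142, 7.129)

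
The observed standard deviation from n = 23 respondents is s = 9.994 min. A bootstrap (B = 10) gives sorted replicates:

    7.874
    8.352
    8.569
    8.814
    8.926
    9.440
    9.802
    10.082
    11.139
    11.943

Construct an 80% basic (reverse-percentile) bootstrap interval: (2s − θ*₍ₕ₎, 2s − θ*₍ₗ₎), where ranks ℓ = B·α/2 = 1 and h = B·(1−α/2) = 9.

Percentile endpoints at ranks 1 and 9: θ*₍1₎ = 7.874, θ*₍9₎ = 11.139.
Basic interval reflects these around s:
  lower = 2 × 9.994 − 11.139 = 8.849
  upper = 2 × 9.994 − 7.874 = 12.114

(8.849, 12.114)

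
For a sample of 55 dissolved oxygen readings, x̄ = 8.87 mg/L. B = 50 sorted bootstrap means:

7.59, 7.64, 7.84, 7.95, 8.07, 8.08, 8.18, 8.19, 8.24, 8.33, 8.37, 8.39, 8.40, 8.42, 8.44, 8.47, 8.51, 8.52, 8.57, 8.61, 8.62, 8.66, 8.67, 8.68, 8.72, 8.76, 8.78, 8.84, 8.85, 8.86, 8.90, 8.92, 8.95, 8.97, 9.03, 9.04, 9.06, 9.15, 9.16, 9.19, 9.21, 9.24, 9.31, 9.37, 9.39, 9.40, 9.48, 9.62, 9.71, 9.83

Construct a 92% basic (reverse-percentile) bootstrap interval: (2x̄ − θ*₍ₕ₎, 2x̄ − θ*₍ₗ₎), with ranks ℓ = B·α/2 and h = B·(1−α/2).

Percentile endpoints at ranks 2 and 48: θ*₍2₎ = 7.64, θ*₍48₎ = 9.62.
Basic interval reflects these around x̄:
  lower = 2 × 8.87 − 9.62 = 8.12
  upper = 2 × 8.87 − 7.64 = 10.10

(8.12, 10.10)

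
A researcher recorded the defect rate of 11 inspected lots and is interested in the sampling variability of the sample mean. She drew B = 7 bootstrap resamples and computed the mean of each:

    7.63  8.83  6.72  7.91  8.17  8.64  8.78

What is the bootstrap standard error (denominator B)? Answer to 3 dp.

Bootstrap SE is the standard deviation of the 7 replicate means.
Mean of replicates: (7.63 + 8.83 + 6.72 + 7.91 + 8.17 + 8.64 + 8.78) / 7 = 56.6800 / 7 = 8.0971
Sum of squared deviations: (−0.4671)² + (+0.7329)² + (−1.3771)² + (−0.1871)² + (+0.0729)² + (+0.5429)² + (+0.6829)² = 3.4531
Variance = 3.4531 / 7 = 0.4933
SE* = √0.4933

SE* = 0.702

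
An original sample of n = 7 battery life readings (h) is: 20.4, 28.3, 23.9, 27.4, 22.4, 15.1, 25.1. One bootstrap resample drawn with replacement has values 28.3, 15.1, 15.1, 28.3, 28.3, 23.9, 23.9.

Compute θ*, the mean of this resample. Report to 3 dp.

Mean = (28.3 + 15.1 + 15.1 + 28.3 + 28.3 + 23.9 + 23.9) / 7 = 162.90 / 7 = 23.271

θ* = 23.271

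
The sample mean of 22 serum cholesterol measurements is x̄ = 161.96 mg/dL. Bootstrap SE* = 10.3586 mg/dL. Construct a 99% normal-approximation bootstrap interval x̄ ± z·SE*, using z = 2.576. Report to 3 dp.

(135.276, 188.644)

Margin = 2.576 × 10.3586 = 26.6838
Interval: 161.96 ± 26.6838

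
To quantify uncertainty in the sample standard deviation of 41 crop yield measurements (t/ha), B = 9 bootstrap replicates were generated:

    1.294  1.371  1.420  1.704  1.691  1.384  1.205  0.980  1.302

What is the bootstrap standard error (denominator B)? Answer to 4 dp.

Bootstrap SE is the standard deviation of the 9 replicate standard deviations.
Mean of replicates: (1.294 + 1.371 + 1.420 + 1.704 + 1.691 + 1.384 + 1.205 + 0.980 + 1.302) / 9 = 12.35100 / 9 = 1.37233
Sum of squared deviations: (−0.07833)² + (−0.00133)² + (+0.04767)² + (+0.33167)² + (+0.31867)² + (+0.01167)² + (−0.16733)² + (−0.39233)² + (−0.07033)² = 0.40697
Variance = 0.40697 / 9 = 0.04522
SE* = √0.04522

SE* = 0.2126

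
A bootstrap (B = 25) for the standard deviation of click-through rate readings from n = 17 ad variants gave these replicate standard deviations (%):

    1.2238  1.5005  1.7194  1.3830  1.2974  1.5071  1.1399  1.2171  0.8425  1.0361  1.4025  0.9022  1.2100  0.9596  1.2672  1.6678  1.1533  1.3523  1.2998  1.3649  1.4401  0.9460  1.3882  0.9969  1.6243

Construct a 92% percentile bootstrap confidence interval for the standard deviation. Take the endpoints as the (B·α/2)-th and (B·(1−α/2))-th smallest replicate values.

Sorted replicates: 0.8425, 0.9022, 0.9460, 0.9596, 0.9969, 1.0361, 1.1399, 1.1533, 1.2100, 1.2171, 1.2238, 1.2672, 1.2974, 1.2998, 1.3523, 1.3649, 1.3830, 1.3882, 1.4025, 1.4401, 1.5005, 1.5071, 1.6243, 1.6678, 1.7194
α = 0.08; lower rank = 25 × 0.040 = 1; upper rank = 25 × 0.960 = 24.
The 1st smallest replicate is 0.8425; the 24th is 1.6678.

(0.8425, 1.6678)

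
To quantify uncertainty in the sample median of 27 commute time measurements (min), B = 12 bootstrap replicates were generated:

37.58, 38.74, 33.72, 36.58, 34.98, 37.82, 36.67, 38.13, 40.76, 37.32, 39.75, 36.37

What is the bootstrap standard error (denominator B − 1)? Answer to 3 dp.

Bootstrap SE is the standard deviation of the 12 replicate medians.
Mean of replicates: (37.58 + 38.74 + 33.72 + 36.58 + 34.98 + 37.82 + 36.67 + 38.13 + 40.76 + 37.32 + 39.75 + 36.37) / 12 = 448.4200 / 12 = 37.3683
Sum of squared deviations: (+0.2117)² + (+1.3717)² + (−3.6483)² + (−0.7883)² + (−2.3883)² + (+0.4517)² + (−0.6983)² + (+0.7617)² + (+3.3917)² + (−0.0483)² + (+2.3817)² + (−0.9983)² = 41.0088
Variance = 41.0088 / 11 = 3.7281
SE* = √3.7281

SE* = 1.931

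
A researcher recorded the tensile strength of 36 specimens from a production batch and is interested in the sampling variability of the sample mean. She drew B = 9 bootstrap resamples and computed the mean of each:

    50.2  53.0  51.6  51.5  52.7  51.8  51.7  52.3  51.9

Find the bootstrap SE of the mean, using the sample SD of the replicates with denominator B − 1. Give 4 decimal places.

Bootstrap SE is the standard deviation of the 9 replicate means.
Mean of replicates: (50.2 + 53.0 + 51.6 + 51.5 + 52.7 + 51.8 + 51.7 + 52.3 + 51.9) / 9 = 466.70000 / 9 = 51.85556
Sum of squared deviations: (−1.65556)² + (+1.14444)² + (−0.25556)² + (−0.35556)² + (+0.84444)² + (−0.05556)² + (−0.15556)² + (+0.44444)² + (+0.04444)² = 5.18222
Variance = 5.18222 / 8 = 0.64778
SE* = √0.64778

SE* = 0.8048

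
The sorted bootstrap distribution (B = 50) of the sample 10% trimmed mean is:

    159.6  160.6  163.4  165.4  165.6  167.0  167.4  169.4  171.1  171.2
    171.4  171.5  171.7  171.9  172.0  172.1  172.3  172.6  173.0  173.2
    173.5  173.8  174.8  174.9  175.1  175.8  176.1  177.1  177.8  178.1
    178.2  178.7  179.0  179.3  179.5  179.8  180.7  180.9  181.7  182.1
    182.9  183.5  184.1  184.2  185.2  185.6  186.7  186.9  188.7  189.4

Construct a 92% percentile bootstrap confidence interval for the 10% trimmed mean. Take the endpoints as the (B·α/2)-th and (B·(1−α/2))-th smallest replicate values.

α = 0.08; lower rank = 50 × 0.040 = 2; upper rank = 50 × 0.960 = 48.
The 2nd smallest replicate is 160.6; the 48th is 186.9.

(160.6, 186.9)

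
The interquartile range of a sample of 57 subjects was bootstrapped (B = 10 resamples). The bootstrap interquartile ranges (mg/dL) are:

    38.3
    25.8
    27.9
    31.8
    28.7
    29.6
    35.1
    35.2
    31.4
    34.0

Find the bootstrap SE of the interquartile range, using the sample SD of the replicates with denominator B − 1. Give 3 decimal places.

Bootstrap SE is the standard deviation of the 10 replicate interquartile ranges.
Mean of replicates: (38.3 + 25.8 + 27.9 + 31.8 + 28.7 + 29.6 + 35.1 + 35.2 + 31.4 + 34.0) / 10 = 317.8000 / 10 = 31.7800
Sum of squared deviations: (+6.5200)² + (−5.9800)² + (−3.8800)² + (+0.0200)² + (−3.0800)² + (−2.1800)² + (+3.3200)² + (+3.4200)² + (−0.3800)² + (+2.2200)² = 135.3560
Variance = 135.3560 / 9 = 15.0396
SE* = √15.0396

SE* = 3.878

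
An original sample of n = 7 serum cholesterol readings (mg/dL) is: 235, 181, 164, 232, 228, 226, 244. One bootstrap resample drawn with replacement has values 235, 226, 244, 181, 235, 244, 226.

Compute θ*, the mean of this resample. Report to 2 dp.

Mean = (235 + 226 + 244 + 181 + 235 + 244 + 226) / 7 = 1591.0 / 7 = 227.29

θ* = 227.29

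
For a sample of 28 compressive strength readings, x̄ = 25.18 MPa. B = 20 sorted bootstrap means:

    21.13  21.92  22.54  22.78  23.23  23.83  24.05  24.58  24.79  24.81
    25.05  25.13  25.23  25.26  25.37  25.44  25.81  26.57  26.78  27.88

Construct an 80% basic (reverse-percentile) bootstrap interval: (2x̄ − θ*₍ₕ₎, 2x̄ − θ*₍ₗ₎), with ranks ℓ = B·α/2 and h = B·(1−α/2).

Percentile endpoints at ranks 2 and 18: θ*₍2₎ = 21.92, θ*₍18₎ = 26.57.
Basic interval reflects these around x̄:
  lower = 2 × 25.18 − 26.57 = 23.79
  upper = 2 × 25.18 − 21.92 = 28.44

(23.79, 28.44)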